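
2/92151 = 2/92151 = 0.00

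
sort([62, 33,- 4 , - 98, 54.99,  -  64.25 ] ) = [ -98, - 64.25, - 4, 33, 54.99,62] 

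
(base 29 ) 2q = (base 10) 84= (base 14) 60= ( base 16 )54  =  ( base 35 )2E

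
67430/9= 67430/9  =  7492.22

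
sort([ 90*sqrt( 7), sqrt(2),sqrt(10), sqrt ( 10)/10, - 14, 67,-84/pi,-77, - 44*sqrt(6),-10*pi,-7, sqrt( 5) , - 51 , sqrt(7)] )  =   [-44*sqrt ( 6),  -  77, - 51, - 10*pi, - 84/pi, - 14, - 7, sqrt ( 10)/10,sqrt( 2), sqrt(5), sqrt( 7 ), sqrt(10), 67,90*sqrt( 7)]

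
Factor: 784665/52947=1645/111  =  3^( - 1 )*5^1*7^1*37^( - 1 )*47^1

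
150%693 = 150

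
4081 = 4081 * 1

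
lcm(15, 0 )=0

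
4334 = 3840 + 494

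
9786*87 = 851382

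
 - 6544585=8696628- 15241213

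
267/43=267/43  =  6.21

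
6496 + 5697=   12193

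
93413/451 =93413/451 = 207.12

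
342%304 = 38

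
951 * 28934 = 27516234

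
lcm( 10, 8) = 40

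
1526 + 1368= 2894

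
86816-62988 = 23828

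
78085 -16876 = 61209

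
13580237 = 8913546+4666691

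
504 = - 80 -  - 584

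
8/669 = 8/669 = 0.01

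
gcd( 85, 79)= 1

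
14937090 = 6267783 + 8669307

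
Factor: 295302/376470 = 553/705 = 3^( - 1 )*5^(-1)*7^1*47^(  -  1)*79^1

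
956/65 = 14 + 46/65 = 14.71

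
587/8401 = 587/8401 = 0.07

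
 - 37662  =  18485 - 56147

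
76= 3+73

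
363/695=363/695 = 0.52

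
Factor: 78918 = 2^1*3^1*7^1*1879^1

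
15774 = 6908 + 8866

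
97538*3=292614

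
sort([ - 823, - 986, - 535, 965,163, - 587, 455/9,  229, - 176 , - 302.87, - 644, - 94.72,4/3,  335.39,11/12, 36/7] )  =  [ - 986, - 823, -644, - 587, - 535, - 302.87,  -  176 , - 94.72,11/12,4/3, 36/7, 455/9, 163,229, 335.39, 965]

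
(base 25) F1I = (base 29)b5m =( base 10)9418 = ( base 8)22312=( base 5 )300133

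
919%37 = 31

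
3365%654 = 95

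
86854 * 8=694832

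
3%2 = 1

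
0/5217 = 0 = 0.00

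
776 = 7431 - 6655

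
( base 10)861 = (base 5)11421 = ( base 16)35D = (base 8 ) 1535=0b1101011101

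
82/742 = 41/371=0.11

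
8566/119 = 8566/119 = 71.98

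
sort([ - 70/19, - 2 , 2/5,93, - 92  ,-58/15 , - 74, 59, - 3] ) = [ - 92, - 74, - 58/15, - 70/19, - 3, - 2 , 2/5 , 59, 93 ] 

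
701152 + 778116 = 1479268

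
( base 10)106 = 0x6A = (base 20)56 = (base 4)1222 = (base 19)5b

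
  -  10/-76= 5/38 = 0.13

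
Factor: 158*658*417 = 2^2*3^1 * 7^1*47^1*79^1*139^1 = 43352988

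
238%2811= 238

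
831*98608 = 81943248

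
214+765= 979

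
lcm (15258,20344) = 61032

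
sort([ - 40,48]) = [ - 40,48 ] 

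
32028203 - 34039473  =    -  2011270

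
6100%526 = 314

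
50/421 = 50/421 = 0.12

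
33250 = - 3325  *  (  -  10 )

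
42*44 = 1848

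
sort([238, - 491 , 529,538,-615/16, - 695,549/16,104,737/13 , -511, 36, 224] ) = [ - 695,-511, - 491 , - 615/16, 549/16, 36,  737/13,104, 224, 238, 529,538]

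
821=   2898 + -2077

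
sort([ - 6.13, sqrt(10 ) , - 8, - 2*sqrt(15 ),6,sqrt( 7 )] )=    [-8, - 2*sqrt( 15), - 6.13,sqrt( 7), sqrt( 10 ),6] 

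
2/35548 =1/17774 =0.00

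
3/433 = 3/433 = 0.01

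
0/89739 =0 = 0.00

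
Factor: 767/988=59/76 = 2^( - 2)*19^( - 1)*59^1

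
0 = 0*520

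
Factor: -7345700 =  - 2^2 * 5^2*17^1 * 29^1*149^1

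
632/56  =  11+2/7 = 11.29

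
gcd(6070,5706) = 2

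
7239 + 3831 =11070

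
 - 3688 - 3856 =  -7544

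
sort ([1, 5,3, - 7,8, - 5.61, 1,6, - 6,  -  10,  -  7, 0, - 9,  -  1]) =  [-10, - 9,  -  7 , - 7, - 6, - 5.61, - 1 , 0,1,1,3, 5 , 6, 8 ]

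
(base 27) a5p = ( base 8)16432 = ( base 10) 7450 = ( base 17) 18d4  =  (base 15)231A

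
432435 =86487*5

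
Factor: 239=239^1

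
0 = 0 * ( - 689)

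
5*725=3625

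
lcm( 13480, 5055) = 40440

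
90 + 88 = 178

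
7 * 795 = 5565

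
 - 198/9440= - 99/4720= -  0.02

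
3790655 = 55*68921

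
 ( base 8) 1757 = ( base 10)1007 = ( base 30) 13h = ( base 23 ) 1KI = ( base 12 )6BB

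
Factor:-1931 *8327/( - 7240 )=2^ (  -  3 )*5^( - 1 )*11^1*181^( - 1 )*757^1*1931^1 =16079437/7240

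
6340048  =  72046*88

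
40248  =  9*4472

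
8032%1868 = 560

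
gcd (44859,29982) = 57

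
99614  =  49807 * 2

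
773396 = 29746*26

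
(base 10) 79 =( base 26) 31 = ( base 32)2f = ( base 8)117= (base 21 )3g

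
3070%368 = 126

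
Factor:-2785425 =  - 3^1*5^2 * 37139^1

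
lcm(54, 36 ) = 108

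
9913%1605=283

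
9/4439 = 9/4439 = 0.00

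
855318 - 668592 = 186726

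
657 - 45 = 612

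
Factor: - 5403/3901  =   - 3^1*47^ (- 1)*83^( - 1) * 1801^1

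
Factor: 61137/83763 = 41^ ( - 1)*227^ ( - 1) * 6793^1 = 6793/9307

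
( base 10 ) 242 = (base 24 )A2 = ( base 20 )C2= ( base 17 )e4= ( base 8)362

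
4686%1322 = 720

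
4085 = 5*817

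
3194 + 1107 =4301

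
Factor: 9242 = 2^1*4621^1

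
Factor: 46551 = 3^1* 59^1*263^1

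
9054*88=796752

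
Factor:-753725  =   - 5^2*7^1*59^1*73^1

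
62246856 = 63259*984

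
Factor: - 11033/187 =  -59^1= -59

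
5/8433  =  5/8433 =0.00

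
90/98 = 45/49 = 0.92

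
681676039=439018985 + 242657054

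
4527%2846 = 1681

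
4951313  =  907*5459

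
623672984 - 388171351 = 235501633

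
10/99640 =1/9964 = 0.00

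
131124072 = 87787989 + 43336083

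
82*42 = 3444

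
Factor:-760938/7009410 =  - 126823/1168235 = - 5^( - 1 ) * 31^( -1)*7537^( - 1 )*126823^1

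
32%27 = 5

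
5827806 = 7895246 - 2067440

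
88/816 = 11/102 = 0.11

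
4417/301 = 631/43 = 14.67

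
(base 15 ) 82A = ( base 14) 956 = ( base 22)3HE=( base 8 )3460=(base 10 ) 1840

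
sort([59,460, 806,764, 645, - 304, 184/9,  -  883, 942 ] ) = [ - 883,-304, 184/9,59,460,645, 764,806 , 942]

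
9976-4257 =5719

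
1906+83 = 1989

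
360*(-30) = -10800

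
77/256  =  77/256 = 0.30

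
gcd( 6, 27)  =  3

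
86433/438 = 28811/146= 197.34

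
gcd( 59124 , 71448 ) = 156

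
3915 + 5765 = 9680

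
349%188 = 161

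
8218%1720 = 1338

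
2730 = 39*70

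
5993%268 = 97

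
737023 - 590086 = 146937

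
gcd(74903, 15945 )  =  1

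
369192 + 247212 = 616404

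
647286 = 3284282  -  2636996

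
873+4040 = 4913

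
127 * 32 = 4064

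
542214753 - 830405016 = -288190263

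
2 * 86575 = 173150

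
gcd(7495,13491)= 1499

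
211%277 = 211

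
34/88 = 17/44 = 0.39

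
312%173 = 139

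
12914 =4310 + 8604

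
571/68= 8 + 27/68 = 8.40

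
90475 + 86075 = 176550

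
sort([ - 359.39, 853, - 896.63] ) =[ - 896.63, - 359.39,853]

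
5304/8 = 663 = 663.00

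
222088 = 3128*71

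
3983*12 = 47796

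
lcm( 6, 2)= 6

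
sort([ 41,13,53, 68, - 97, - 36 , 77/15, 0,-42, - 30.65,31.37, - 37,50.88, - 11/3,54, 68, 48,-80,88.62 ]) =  [ - 97, -80, - 42, - 37, - 36, - 30.65,-11/3,0,77/15, 13, 31.37,41,48,  50.88,53,54, 68, 68, 88.62]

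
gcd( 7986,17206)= 2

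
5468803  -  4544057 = 924746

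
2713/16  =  169 + 9/16=169.56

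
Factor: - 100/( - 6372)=3^(- 3 )*5^2* 59^(  -  1 ) = 25/1593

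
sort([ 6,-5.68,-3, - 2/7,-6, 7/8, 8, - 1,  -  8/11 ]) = [-6, - 5.68,  -  3, - 1, - 8/11,-2/7,7/8,6, 8 ] 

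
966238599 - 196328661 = 769909938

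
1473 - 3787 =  - 2314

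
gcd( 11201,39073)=1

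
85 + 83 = 168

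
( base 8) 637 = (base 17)177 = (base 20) 10f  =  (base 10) 415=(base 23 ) I1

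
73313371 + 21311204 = 94624575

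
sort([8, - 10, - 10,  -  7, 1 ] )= [ - 10, - 10, - 7, 1,  8 ]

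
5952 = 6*992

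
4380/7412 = 1095/1853  =  0.59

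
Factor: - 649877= - 649877^1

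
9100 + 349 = 9449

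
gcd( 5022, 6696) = 1674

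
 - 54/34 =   -  27/17 = -  1.59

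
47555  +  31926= 79481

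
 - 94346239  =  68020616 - 162366855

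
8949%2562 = 1263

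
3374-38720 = -35346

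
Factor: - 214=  - 2^1*107^1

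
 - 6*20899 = - 125394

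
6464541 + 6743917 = 13208458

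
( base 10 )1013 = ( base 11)841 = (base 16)3F5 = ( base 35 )sx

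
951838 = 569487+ 382351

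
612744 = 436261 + 176483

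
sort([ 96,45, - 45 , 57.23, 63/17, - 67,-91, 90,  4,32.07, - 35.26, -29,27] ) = [-91, - 67, - 45 ,-35.26, - 29,63/17 , 4, 27,32.07,45, 57.23,90,96] 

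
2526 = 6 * 421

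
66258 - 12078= 54180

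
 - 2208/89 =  - 2208/89 = - 24.81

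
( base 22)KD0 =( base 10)9966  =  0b10011011101110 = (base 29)BOJ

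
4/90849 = 4/90849 = 0.00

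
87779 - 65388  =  22391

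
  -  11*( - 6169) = 67859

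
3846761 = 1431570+2415191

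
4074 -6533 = - 2459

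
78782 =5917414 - 5838632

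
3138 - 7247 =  - 4109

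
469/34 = 469/34= 13.79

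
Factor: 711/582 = 237/194= 2^( -1)*3^1*79^1*97^(-1)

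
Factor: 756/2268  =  1/3 = 3^(-1) 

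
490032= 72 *6806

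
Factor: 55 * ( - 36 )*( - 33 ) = 2^2*3^3*5^1 * 11^2 = 65340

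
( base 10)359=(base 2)101100111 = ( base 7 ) 1022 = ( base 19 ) IH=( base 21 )H2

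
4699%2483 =2216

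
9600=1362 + 8238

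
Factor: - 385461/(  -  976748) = 2^( -2 )*3^2* 31^(-1)*7877^(  -  1) * 42829^1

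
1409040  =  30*46968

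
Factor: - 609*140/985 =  - 17052/197 = - 2^2 *3^1*7^2 * 29^1*197^(  -  1 ) 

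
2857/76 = 37  +  45/76 = 37.59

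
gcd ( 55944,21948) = 12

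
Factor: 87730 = 2^1*5^1*31^1*283^1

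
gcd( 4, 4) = 4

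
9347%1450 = 647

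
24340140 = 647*37620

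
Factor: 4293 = 3^4*53^1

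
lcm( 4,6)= 12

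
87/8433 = 29/2811 = 0.01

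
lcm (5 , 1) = 5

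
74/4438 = 37/2219 = 0.02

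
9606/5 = 1921 + 1/5 = 1921.20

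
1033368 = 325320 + 708048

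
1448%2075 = 1448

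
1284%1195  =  89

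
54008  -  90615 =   -  36607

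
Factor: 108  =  2^2*3^3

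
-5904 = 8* ( - 738 )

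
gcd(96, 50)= 2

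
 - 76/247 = -4/13 = - 0.31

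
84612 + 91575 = 176187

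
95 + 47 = 142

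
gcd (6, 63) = 3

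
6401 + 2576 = 8977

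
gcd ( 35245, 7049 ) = 7049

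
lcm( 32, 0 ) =0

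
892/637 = 1+255/637 = 1.40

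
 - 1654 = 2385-4039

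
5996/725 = 5996/725 =8.27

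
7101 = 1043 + 6058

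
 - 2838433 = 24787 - 2863220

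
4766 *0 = 0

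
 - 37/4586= - 1 + 4549/4586= - 0.01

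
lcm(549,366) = 1098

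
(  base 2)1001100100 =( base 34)I0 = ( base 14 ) 31a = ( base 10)612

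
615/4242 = 205/1414 = 0.14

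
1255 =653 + 602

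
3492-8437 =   -  4945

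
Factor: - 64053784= - 2^3*163^1*49121^1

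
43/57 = 43/57 = 0.75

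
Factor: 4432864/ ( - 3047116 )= - 1108216/761779 =- 2^3*83^1*1669^1*761779^( - 1)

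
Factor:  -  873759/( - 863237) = 3^1*137^( - 1 )*6301^( - 1)*291253^1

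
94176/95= 991+ 31/95 = 991.33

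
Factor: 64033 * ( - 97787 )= - 6261594971=- 64033^1 * 97787^1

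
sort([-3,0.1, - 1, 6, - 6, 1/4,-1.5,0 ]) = [  -  6, - 3, - 1.5, - 1,0, 0.1, 1/4, 6] 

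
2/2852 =1/1426=   0.00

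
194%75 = 44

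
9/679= 9/679 = 0.01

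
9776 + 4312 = 14088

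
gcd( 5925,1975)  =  1975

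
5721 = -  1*( - 5721)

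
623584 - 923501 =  - 299917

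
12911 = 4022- - 8889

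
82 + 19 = 101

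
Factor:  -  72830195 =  - 5^1*113^1*128903^1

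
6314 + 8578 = 14892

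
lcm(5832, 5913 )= 425736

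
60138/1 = 60138 = 60138.00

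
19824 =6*3304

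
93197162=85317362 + 7879800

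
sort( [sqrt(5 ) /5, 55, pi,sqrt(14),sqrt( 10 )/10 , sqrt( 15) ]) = [sqrt( 10)/10,sqrt(5 ) /5,pi , sqrt( 14), sqrt(15),55 ] 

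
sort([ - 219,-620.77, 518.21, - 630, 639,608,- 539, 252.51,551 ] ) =[ - 630,-620.77, - 539, - 219, 252.51, 518.21 , 551,608,639 ]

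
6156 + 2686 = 8842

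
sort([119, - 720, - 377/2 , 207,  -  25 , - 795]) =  [ - 795,-720, - 377/2 , - 25, 119, 207]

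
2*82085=164170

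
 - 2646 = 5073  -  7719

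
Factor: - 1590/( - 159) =2^1*5^1 = 10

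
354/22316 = 177/11158 = 0.02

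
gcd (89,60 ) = 1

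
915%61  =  0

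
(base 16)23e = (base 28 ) ke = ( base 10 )574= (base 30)j4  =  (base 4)20332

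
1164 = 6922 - 5758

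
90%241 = 90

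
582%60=42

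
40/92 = 10/23 = 0.43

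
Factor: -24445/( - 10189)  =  5^1*23^(-1) *443^( - 1 ) * 4889^1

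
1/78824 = 1/78824=0.00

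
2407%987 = 433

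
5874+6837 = 12711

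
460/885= 92/177 =0.52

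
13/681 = 13/681= 0.02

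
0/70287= 0= 0.00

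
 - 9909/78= - 128 + 25/26  =  -127.04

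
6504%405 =24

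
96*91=8736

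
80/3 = 26 + 2/3 = 26.67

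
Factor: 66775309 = 66775309^1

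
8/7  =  1 +1/7 = 1.14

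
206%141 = 65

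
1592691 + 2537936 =4130627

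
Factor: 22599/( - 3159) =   -  93/13 = -  3^1*13^( - 1 )*31^1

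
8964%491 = 126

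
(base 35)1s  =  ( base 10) 63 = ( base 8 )77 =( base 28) 27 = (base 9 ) 70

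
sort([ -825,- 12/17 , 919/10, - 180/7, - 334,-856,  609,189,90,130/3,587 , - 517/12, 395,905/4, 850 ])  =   [-856, - 825, - 334, - 517/12,-180/7, - 12/17,130/3,  90,919/10,189,905/4, 395,587, 609, 850 ]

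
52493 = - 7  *(-7499)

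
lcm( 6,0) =0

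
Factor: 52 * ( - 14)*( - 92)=2^5*7^1 * 13^1*23^1=66976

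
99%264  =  99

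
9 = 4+5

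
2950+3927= 6877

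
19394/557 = 34 + 456/557 = 34.82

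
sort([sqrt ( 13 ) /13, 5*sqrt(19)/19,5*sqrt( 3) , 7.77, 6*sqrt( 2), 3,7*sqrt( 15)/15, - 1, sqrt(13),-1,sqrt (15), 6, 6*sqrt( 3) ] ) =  [ - 1,-1,  sqrt(13) /13 , 5* sqrt( 19) /19, 7*sqrt( 15)/15,  3, sqrt( 13 ), sqrt (15 ), 6, 7.77, 6*sqrt(2), 5*sqrt( 3 ) , 6*sqrt (3 )]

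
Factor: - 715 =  - 5^1*11^1*13^1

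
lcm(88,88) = 88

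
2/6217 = 2/6217 = 0.00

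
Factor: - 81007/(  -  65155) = 5^(-1 )*59^1*83^ ( - 1)*157^( -1)*1373^1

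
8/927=8/927 = 0.01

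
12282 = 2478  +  9804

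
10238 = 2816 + 7422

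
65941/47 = 1403 = 1403.00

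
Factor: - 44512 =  - 2^5*13^1*107^1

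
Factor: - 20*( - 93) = 1860 = 2^2*3^1*5^1  *31^1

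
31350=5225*6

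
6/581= 6/581 = 0.01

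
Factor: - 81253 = - 193^1*421^1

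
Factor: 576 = 2^6*3^2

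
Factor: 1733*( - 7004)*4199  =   - 50967176468 = - 2^2*13^1*17^2*19^1*103^1*1733^1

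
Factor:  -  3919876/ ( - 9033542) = 2^1* 7^(  -  2)*92179^( - 1)*979969^1 = 1959938/4516771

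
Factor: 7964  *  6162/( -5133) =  - 16358056/1711 = - 2^3*11^1*13^1 * 29^( - 1)* 59^(-1) * 79^1*181^1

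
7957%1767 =889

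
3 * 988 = 2964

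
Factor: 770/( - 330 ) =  - 3^( - 1)  *7^1 = - 7/3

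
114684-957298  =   -842614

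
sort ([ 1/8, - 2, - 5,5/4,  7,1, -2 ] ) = [ - 5, - 2,-2,  1/8,1, 5/4,7] 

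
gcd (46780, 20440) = 20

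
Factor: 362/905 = 2^1*5^( - 1)= 2/5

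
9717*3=29151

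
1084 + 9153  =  10237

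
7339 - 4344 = 2995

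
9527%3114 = 185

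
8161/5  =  1632 + 1/5 = 1632.20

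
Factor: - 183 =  -3^1*61^1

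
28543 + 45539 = 74082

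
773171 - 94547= 678624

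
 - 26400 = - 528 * 50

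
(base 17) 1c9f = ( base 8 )20545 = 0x2165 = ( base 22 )hed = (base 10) 8549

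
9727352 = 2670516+7056836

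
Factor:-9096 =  - 2^3 * 3^1*379^1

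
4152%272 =72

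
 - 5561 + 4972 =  - 589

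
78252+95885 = 174137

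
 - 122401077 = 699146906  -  821547983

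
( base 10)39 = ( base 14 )2B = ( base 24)1F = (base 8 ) 47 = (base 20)1j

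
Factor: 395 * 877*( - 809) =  - 5^1 * 79^1*809^1*877^1 =- 280249735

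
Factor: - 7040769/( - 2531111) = 3^1*  11^(  -  1)*  449^1*5227^1*230101^(-1) 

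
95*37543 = 3566585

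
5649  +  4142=9791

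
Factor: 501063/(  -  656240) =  - 2^( -4) * 3^1*5^(  -  1)*13^ ( - 1) *631^ (-1 )*167021^1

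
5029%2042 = 945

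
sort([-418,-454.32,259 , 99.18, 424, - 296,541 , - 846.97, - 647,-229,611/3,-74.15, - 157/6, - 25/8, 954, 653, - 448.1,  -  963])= [ - 963,-846.97,  -  647, - 454.32, - 448.1 , - 418,-296, -229, - 74.15,-157/6, - 25/8,99.18, 611/3,259 , 424 , 541,653,954 ] 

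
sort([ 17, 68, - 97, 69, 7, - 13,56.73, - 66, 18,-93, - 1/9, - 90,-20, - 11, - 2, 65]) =[ - 97,  -  93, - 90, - 66, - 20, - 13, - 11, - 2, - 1/9, 7, 17 , 18, 56.73, 65,68,69 ] 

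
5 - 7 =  - 2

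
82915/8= 82915/8 = 10364.38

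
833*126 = 104958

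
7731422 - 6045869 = 1685553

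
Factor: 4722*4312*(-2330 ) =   -  47441745120 = - 2^5*3^1 * 5^1 * 7^2*11^1*233^1 *787^1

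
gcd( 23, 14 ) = 1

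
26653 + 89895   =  116548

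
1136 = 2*568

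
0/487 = 0 = 0.00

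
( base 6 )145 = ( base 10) 65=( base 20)35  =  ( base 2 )1000001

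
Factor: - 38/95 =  - 2/5 = -2^1*5^(-1 ) 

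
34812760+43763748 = 78576508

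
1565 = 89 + 1476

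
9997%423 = 268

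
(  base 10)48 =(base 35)1d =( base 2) 110000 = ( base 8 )60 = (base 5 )143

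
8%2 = 0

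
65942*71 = 4681882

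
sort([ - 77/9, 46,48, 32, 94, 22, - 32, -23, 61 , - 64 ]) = [ - 64, - 32, - 23, - 77/9,22,32, 46,48, 61, 94 ] 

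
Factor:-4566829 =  - 17^1*268637^1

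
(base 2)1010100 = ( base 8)124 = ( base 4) 1110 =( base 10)84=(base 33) 2i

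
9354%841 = 103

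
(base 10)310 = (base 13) 1AB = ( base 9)374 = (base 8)466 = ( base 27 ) BD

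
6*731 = 4386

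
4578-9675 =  - 5097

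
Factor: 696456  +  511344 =2^3*3^2 * 5^2*11^1*61^1 = 1207800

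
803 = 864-61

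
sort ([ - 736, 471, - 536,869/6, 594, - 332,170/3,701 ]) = [ - 736, - 536,  -  332,170/3,869/6, 471,594,  701]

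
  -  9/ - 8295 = 3/2765  =  0.00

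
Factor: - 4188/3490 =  - 6/5  =  - 2^1 * 3^1* 5^( - 1)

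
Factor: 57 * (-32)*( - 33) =60192= 2^5*3^2 * 11^1*19^1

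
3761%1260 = 1241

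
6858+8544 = 15402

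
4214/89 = 4214/89 = 47.35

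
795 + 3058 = 3853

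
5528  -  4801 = 727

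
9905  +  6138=16043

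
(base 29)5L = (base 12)11A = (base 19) 8e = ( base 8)246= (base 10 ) 166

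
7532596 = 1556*4841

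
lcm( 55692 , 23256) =2116296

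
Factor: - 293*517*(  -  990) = 149966190 = 2^1*3^2*5^1*11^2*47^1*293^1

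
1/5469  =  1/5469 = 0.00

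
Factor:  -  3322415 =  - 5^1* 37^1* 17959^1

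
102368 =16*6398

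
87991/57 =87991/57= 1543.70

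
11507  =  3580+7927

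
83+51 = 134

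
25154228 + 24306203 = 49460431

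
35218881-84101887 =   -  48883006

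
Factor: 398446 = 2^1*17^1*11719^1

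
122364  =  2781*44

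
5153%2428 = 297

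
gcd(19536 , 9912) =24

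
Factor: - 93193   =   -41^1*2273^1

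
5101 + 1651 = 6752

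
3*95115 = 285345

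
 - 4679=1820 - 6499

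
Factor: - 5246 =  - 2^1*43^1*61^1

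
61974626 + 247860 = 62222486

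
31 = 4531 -4500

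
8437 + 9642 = 18079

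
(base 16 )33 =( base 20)2b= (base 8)63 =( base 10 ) 51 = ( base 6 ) 123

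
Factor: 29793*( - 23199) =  - 3^2*11^1*19^1*37^1 * 9931^1 =- 691167807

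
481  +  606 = 1087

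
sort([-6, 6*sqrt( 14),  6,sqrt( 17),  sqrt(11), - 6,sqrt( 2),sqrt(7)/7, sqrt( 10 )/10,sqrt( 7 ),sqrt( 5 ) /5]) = [  -  6, - 6,sqrt( 10) /10,sqrt(7 )/7,  sqrt( 5)/5,sqrt( 2), sqrt ( 7 ),sqrt(11 ),sqrt( 17), 6,6 * sqrt( 14 )] 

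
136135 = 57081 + 79054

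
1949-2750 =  - 801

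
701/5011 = 701/5011 =0.14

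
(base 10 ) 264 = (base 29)93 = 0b100001000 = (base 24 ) B0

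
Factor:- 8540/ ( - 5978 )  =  10/7 = 2^1*5^1*7^ (-1 )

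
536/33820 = 134/8455 = 0.02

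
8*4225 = 33800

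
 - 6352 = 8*( - 794 )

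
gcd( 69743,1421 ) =1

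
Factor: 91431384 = 2^3*3^1 * 11^1*346331^1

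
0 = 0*2269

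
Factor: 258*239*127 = 2^1*3^1*43^1*127^1*239^1 = 7831074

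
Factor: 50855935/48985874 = 2^( - 1)*5^1*7^( - 1 )*13^1*17^( - 1)*59^1*89^1 * 149^1* 205823^ (-1) 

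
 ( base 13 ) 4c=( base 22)2k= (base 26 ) 2c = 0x40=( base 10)64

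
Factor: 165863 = 47^1*3529^1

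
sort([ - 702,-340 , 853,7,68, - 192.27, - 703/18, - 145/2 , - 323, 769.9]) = [ - 702, - 340, - 323,  -  192.27,-145/2, - 703/18,7, 68, 769.9,  853]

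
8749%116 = 49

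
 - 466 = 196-662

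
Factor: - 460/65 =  - 92/13 = -2^2*13^( - 1)*23^1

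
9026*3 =27078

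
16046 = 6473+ 9573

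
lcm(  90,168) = 2520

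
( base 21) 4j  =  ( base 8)147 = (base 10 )103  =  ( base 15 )6D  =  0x67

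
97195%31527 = 2614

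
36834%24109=12725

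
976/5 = 195 + 1/5 = 195.20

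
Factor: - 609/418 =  - 2^(-1 )*3^1*7^1*11^( - 1)*19^( -1)*29^1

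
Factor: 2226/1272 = 2^ ( - 2)*7^1 = 7/4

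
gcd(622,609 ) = 1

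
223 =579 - 356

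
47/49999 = 47/49999 = 0.00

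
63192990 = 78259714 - 15066724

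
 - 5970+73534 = 67564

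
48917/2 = 24458+1/2 = 24458.50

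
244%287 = 244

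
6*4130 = 24780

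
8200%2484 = 748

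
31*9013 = 279403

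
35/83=35/83=0.42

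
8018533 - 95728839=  - 87710306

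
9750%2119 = 1274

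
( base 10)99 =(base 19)54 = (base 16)63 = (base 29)3C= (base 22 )4b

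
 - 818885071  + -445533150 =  - 1264418221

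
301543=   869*347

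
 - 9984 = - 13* 768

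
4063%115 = 38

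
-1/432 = - 1/432=- 0.00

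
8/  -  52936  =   - 1 + 6616/6617 = -  0.00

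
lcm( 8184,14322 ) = 57288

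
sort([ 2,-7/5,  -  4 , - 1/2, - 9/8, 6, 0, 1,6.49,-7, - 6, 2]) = [ - 7, - 6, - 4, - 7/5, - 9/8, - 1/2,0, 1, 2,2, 6, 6.49 ] 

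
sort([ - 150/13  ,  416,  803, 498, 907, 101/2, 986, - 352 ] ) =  [ - 352,  -  150/13,101/2, 416,498,  803, 907 , 986] 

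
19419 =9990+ 9429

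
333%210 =123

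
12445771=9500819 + 2944952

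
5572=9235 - 3663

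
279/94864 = 279/94864 = 0.00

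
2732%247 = 15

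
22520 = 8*2815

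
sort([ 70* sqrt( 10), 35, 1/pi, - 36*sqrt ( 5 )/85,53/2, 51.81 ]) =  [ - 36*sqrt (5) /85  ,  1/pi , 53/2,35, 51.81,70*sqrt ( 10 )] 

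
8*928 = 7424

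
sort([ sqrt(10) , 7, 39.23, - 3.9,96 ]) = [ - 3.9, sqrt(10 ),  7,39.23, 96 ] 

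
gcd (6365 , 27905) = 5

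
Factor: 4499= 11^1*409^1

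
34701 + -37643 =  - 2942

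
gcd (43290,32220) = 90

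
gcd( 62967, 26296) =1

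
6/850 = 3/425=0.01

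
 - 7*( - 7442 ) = 52094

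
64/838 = 32/419= 0.08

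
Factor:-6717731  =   - 31^1*139^1 * 1559^1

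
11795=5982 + 5813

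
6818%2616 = 1586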